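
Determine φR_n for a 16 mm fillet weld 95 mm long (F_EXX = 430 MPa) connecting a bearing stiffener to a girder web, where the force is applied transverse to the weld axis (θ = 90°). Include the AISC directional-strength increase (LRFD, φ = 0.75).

φR_n ≈ 312 kN

t_e = 0.707 × 16 = 11.31 mm; A_we = 11.31 × 95 = 1075 mm².
Directional factor: 1.0 + 0.5 sin^1.5(90°) = 1.5.
F_nw = 0.6 × 430 × 1.5 = 387 MPa.
φR_n = 0.75 × 387 × 1075 × 10⁻³ = 311.9 kN.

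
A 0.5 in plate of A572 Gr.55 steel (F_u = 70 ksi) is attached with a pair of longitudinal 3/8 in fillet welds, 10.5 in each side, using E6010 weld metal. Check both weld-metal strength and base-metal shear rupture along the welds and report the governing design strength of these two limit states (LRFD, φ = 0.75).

E60XX → F_EXX = 60 ksi.
t_e = 0.707 × 0.375 = 0.2651 in; L = 21 in.
Weld metal: φR_n = 0.75 × 0.6 × 60 × 0.2651 × 21 = 150.3 kip.
Base metal (shear rupture): φR_n = 0.75 × 0.6 × 70 × 0.5 × 21 = 330.8 kip.
Governing: weld metal.

φR_n ≈ 150 kip (weld metal governs)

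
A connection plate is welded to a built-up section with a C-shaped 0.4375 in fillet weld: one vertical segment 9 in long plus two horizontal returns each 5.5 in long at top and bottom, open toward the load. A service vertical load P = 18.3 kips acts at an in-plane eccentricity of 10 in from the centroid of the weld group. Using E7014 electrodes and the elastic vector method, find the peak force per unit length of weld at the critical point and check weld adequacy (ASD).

f_max ≈ 3.82 kip/in; adequate

E70XX → F_EXX = 70 ksi.
Total weld length L_w = 20 in. Treat welds as unit-width lines.
Centroid: x̄ = 2×5.5×2.75 / 20 = 1.512 in from the vertical weld.
Polar moment about centroid: J = I_x + I_y = [9³/12 + 2×5.5×4.5²] + [9×1.512² + 2(5.5³/12 + 5.5×1.238²)] = 348.7 in³.
Direct shear f_v = P/L_w = 18.3 / 20 = 0.915 kip/in (vertical).
Torsion M = P·e = 18.3 × 10 = 183 kip·in.
Critical point at (x, y) = (3.987, 4.5) from centroid. f_tx = M·y/J = 2.362 kip/in; f_ty = M·x/J = 2.093 kip/in.
Resultant f_max = √[f_tx² + (f_v + f_ty)²] = √[2.362² + (0.915 + 2.093)²] = 3.824 kip/in.
Capacity per unit length: r_n/Ω = (1/2.0) × 0.6 × 70 × (0.707 × 0.4375) = 6.496 kip/in.
3.824 ≤ 6.496 → adequate.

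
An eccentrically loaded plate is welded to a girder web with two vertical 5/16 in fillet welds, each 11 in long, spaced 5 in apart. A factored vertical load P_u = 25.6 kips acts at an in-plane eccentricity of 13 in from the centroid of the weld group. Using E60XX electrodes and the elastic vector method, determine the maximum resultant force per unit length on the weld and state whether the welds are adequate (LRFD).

f_max ≈ 6.17 kip/in; NOT adequate

E60XX → F_EXX = 60 ksi.
Total weld length L_w = 22 in. Treat welds as unit-width lines.
Polar moment about centroid: J = 2[d³/12 + d(b/2)²] = 2[11³/12 + 11×2.5²] = 359.3 in³.
Direct shear f_v = P/L_w = 25.6 / 22 = 1.164 kip/in (vertical).
Torsion M = P·e = 25.6 × 13 = 332.8 kip·in.
Critical point at (x, y) = (2.5, 5.5) from centroid. f_tx = M·y/J = 5.094 kip/in; f_ty = M·x/J = 2.315 kip/in.
Resultant f_max = √[f_tx² + (f_v + f_ty)²] = √[5.094² + (1.164 + 2.315)²] = 6.169 kip/in.
Capacity per unit length: φr_n = 0.75 × 0.6 × 60 × (0.707 × 0.3125) = 5.965 kip/in.
6.169 > 5.965 → NOT adequate.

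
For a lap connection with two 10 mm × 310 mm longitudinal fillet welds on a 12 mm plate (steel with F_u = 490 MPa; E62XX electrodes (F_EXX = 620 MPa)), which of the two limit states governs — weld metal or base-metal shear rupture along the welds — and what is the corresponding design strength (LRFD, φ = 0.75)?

t_e = 0.707 × 10 = 7.07 mm; L = 620 mm.
Weld metal: φR_n = 0.75 × 0.6 × 620 × 7.07 × 620 × 10⁻³ = 1223 kN.
Base metal (shear rupture): φR_n = 0.75 × 0.6 × 490 × 12 × 620 × 10⁻³ = 1641 kN.
Governing: weld metal.

φR_n ≈ 1220 kN (weld metal governs)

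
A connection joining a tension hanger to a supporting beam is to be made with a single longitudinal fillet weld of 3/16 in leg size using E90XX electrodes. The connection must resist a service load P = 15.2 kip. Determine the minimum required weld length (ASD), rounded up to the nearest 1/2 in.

L = 4.5 in

E90XX → F_EXX = 90 ksi.
Throat t_e = 0.707 × 0.1875 = 0.1326 in.
r_n/Ω = (0.6 × 90 × 0.1326) / 2.0 = 3.579 kip/in.
L_req = P / (r_n/Ω) = 15.2 / 3.579 = 4.247 in total.
Round up → use L = 4.5 in.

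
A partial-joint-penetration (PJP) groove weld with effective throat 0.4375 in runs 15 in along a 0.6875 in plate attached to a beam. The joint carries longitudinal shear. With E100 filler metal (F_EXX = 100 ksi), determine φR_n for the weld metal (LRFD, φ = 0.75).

Effective throat (given) t_e = 0.4375 in.
A_we = 0.4375 × 15 = 6.562 in².
F_nw = 0.6 F_EXX = 60 ksi.
φR_n = 0.75 × 60 × 6.562 = 295.3 kips.

φR_n ≈ 295 kips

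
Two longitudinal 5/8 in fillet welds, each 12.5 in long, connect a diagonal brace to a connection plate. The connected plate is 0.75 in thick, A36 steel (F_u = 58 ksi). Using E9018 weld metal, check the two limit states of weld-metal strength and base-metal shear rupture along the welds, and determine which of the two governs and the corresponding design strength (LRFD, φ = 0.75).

E90XX → F_EXX = 90 ksi.
t_e = 0.707 × 0.625 = 0.4419 in; L = 25 in.
Weld metal: φR_n = 0.75 × 0.6 × 90 × 0.4419 × 25 = 447.4 kip.
Base metal (shear rupture): φR_n = 0.75 × 0.6 × 58 × 0.75 × 25 = 489.4 kip.
Governing: weld metal.

φR_n ≈ 447 kip (weld metal governs)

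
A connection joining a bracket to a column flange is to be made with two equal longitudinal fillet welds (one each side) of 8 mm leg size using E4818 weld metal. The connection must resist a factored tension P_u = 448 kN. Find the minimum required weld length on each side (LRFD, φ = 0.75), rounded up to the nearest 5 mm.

L = 185 mm on each side

E48XX → F_EXX = 480 MPa.
Throat t_e = 0.707 × 8 = 5.656 mm.
φr_n = 0.75 × 0.6 × 480 × 5.656 × 10⁻³ = 1.222 kN/mm.
L_req = P_u / φr_n = 448 / 1.222 = 366.7 mm total.
Per side: 366.7 / 2 = 183.4 mm.
Round up → use L = 185 mm on each side.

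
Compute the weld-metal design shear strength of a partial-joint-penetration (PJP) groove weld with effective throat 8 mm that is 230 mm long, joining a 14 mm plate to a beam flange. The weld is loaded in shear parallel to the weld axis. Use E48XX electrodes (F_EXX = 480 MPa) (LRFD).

Effective throat (given) t_e = 8 mm.
A_we = 8 × 230 = 1840 mm².
F_nw = 0.6 F_EXX = 288 MPa.
φR_n = 0.75 × 288 × 1840 × 10⁻³ = 397.4 kN.

φR_n ≈ 397 kN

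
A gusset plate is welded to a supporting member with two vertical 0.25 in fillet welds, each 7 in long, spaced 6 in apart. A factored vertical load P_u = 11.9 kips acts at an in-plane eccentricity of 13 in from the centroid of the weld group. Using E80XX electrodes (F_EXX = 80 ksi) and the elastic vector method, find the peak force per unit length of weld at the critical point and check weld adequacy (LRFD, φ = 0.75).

Total weld length L_w = 14 in. Treat welds as unit-width lines.
Polar moment about centroid: J = 2[d³/12 + d(b/2)²] = 2[7³/12 + 7×3²] = 183.2 in³.
Direct shear f_v = P/L_w = 11.9 / 14 = 0.85 kip/in (vertical).
Torsion M = P·e = 11.9 × 13 = 154.7 kip·in.
Critical point at (x, y) = (3, 3.5) from centroid. f_tx = M·y/J = 2.956 kip/in; f_ty = M·x/J = 2.534 kip/in.
Resultant f_max = √[f_tx² + (f_v + f_ty)²] = √[2.956² + (0.85 + 2.534)²] = 4.493 kip/in.
Capacity per unit length: φr_n = 0.75 × 0.6 × 80 × (0.707 × 0.25) = 6.363 kip/in.
4.493 ≤ 6.363 → adequate.

f_max ≈ 4.49 kip/in; adequate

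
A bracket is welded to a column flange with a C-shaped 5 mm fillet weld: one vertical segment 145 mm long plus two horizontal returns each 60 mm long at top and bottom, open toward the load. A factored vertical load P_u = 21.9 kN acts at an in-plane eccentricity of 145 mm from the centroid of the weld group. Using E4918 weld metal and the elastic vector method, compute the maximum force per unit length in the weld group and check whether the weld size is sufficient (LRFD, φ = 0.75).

E49XX → F_EXX = 490 MPa.
Total weld length L_w = 265 mm. Treat welds as unit-width lines.
Centroid: x̄ = 2×60×30 / 265 = 13.58 mm from the vertical weld.
Polar moment about centroid: J = I_x + I_y = [145³/12 + 2×60×72.5²] + [145×13.58² + 2(60³/12 + 60×16.42²)] = 979900 mm³.
Direct shear f_v = P/L_w = 21.9×10³ / 265 = 82.64 N/mm (vertical).
Torsion M = P·e = 21.9×10³ × 145 = 3175500 N·mm.
Critical point at (x, y) = (46.42, 72.5) from centroid. f_tx = M·y/J = 234.9 N/mm; f_ty = M·x/J = 150.4 N/mm.
Resultant f_max = √[f_tx² + (f_v + f_ty)²] = √[234.9² + (82.64 + 150.4)²] = 330.9 N/mm.
Capacity per unit length: φr_n = 0.75 × 0.6 × 490 × (0.707 × 5) = 779.5 N/mm.
330.9 ≤ 779.5 → adequate.

f_max ≈ 331 N/mm; adequate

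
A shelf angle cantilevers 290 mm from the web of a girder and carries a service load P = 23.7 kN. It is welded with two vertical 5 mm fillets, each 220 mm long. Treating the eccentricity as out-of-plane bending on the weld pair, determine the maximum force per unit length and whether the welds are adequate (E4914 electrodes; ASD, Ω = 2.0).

f_max ≈ 429 N/mm; adequate

E49XX → F_EXX = 490 MPa.
L_w = 2 × 220 = 440 mm; section modulus (unit throat) S = 2 × L²/6 = 16130 mm².
Direct shear f_v = P/L_w = 23.7×10³/440 = 53.86 N/mm.
Moment M = P × e = 23.7×10³ × 290 = 6873000 N·mm; bending f_b = M/S = 426 N/mm.
f_max = √(f_v² + f_b²) = √(53.86² + 426²) = 429.4 N/mm.
r_n/Ω = (1/2.0) × 0.6 × 490 × (0.707 × 5) = 519.6 N/mm → adequate.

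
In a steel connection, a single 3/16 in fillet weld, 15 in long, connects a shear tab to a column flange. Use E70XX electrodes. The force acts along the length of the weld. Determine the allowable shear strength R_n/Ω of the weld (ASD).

E70XX → F_EXX = 70 ksi.
Effective throat t_e = 0.707 × 0.1875 = 0.1326 in.
Total length L = 15 in; A_we = 0.1326 × 15 = 1.988 in².
F_nw = 0.6 F_EXX = 0.6 × 70 = 42 ksi.
R_n = 42 × 1.988 = 83.51 kips; R_n/Ω = 83.51/2.0 = 41.76 kips.

R_n/Ω ≈ 41.8 kips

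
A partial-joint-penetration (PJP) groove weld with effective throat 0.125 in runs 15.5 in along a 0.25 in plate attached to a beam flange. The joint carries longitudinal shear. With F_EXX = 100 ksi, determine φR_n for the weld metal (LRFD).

φR_n ≈ 87.2 kips

Effective throat (given) t_e = 0.125 in.
A_we = 0.125 × 15.5 = 1.938 in².
F_nw = 0.6 F_EXX = 60 ksi.
φR_n = 0.75 × 60 × 1.938 = 87.19 kips.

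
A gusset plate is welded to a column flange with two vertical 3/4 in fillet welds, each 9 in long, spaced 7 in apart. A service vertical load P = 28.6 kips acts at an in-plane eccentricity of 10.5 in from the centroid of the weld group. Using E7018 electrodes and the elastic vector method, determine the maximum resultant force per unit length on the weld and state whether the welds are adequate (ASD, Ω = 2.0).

E70XX → F_EXX = 70 ksi.
Total weld length L_w = 18 in. Treat welds as unit-width lines.
Polar moment about centroid: J = 2[d³/12 + d(b/2)²] = 2[9³/12 + 9×3.5²] = 342 in³.
Direct shear f_v = P/L_w = 28.6 / 18 = 1.589 kip/in (vertical).
Torsion M = P·e = 28.6 × 10.5 = 300.3 kip·in.
Critical point at (x, y) = (3.5, 4.5) from centroid. f_tx = M·y/J = 3.951 kip/in; f_ty = M·x/J = 3.073 kip/in.
Resultant f_max = √[f_tx² + (f_v + f_ty)²] = √[3.951² + (1.589 + 3.073)²] = 6.111 kip/in.
Capacity per unit length: r_n/Ω = (1/2.0) × 0.6 × 70 × (0.707 × 0.75) = 11.14 kip/in.
6.111 ≤ 11.14 → adequate.

f_max ≈ 6.11 kip/in; adequate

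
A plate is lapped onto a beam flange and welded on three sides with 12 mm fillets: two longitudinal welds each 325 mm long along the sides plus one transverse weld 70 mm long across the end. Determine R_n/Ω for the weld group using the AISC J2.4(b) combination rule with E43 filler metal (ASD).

R_n/Ω ≈ 788 kN

E43XX → F_EXX = 430 MPa.
t_e = 0.707 × 12 = 8.484 mm.
R_nwl = 0.6 × 430 × 8.484 × 650 × 10⁻³ = 1423 kN (longitudinal, 2 welds).
R_nwt = 0.6 × 430 × 8.484 × 70 × 10⁻³ = 153.2 kN (transverse, base value).
(i) R_nwl + R_nwt = 1576 kN; (ii) 0.85 R_nwl + 1.5 R_nwt = 1439 kN.
R_n = max = 1576 kN [governs: (i)]; R_n/Ω = 788 kN.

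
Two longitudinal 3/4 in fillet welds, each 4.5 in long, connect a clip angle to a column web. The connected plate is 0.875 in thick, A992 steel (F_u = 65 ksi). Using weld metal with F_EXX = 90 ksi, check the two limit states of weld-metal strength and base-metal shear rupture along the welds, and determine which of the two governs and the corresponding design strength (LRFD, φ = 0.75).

t_e = 0.707 × 0.75 = 0.5302 in; L = 9 in.
Weld metal: φR_n = 0.75 × 0.6 × 90 × 0.5302 × 9 = 193.3 kips.
Base metal (shear rupture): φR_n = 0.75 × 0.6 × 65 × 0.875 × 9 = 230.3 kips.
Governing: weld metal.

φR_n ≈ 193 kips (weld metal governs)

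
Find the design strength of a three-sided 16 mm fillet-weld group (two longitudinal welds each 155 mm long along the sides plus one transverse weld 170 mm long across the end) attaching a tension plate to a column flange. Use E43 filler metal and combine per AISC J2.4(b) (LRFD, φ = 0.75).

φR_n ≈ 1130 kN

E43XX → F_EXX = 430 MPa.
t_e = 0.707 × 16 = 11.31 mm.
R_nwl = 0.6 × 430 × 11.31 × 310 × 10⁻³ = 904.7 kN (longitudinal, 2 welds).
R_nwt = 0.6 × 430 × 11.31 × 170 × 10⁻³ = 496.1 kN (transverse, base value).
(i) R_nwl + R_nwt = 1401 kN; (ii) 0.85 R_nwl + 1.5 R_nwt = 1513 kN.
R_n = max = 1513 kN [governs: (ii)]; φR_n = 1135 kN.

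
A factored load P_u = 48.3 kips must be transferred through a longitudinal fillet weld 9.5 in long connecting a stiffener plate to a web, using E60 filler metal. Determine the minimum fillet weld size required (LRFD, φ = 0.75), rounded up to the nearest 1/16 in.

E60XX → F_EXX = 60 ksi.
Total weld length L = 9.5 in.
Required throat t_e = P_u / (φ × 0.6 F_EXX × L) = 48.3 / (0.75 × 0.6 × 60 × 9.5) = 0.1883 in.
Required leg w = t_e / 0.707 = 0.2663 in → use 5/16 in.

w = 5/16 in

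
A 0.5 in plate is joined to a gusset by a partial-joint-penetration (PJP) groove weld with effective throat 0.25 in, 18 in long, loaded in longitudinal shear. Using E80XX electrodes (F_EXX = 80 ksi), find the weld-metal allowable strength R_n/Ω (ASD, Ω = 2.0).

R_n/Ω ≈ 108 kips

Effective throat (given) t_e = 0.25 in.
A_we = 0.25 × 18 = 4.5 in².
F_nw = 0.6 F_EXX = 48 ksi.
R_n/Ω = (48 × 4.5) / 2.0 = 108 kips.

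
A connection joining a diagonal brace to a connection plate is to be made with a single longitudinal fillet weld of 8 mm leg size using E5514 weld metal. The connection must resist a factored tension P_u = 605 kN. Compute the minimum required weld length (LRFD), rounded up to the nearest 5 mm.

L = 435 mm

E55XX → F_EXX = 550 MPa.
Throat t_e = 0.707 × 8 = 5.656 mm.
φr_n = 0.75 × 0.6 × 550 × 5.656 × 10⁻³ = 1.4 kN/mm.
L_req = P_u / φr_n = 605 / 1.4 = 432.2 mm total.
Round up → use L = 435 mm.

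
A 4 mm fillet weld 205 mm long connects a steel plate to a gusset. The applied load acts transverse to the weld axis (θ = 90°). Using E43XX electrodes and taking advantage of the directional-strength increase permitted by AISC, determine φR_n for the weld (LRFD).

E43XX → F_EXX = 430 MPa.
t_e = 0.707 × 4 = 2.828 mm; A_we = 2.828 × 205 = 579.7 mm².
Directional factor: 1.0 + 0.5 sin^1.5(90°) = 1.5.
F_nw = 0.6 × 430 × 1.5 = 387 MPa.
φR_n = 0.75 × 387 × 579.7 × 10⁻³ = 168.3 kN.

φR_n ≈ 168 kN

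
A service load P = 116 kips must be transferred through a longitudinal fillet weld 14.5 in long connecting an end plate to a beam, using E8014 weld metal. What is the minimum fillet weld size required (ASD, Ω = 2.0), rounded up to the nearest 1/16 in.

w = 1/2 in

E80XX → F_EXX = 80 ksi.
Total weld length L = 14.5 in.
Required throat t_e = P × Ω / (0.6 F_EXX × L) = 116 × 2.0 / (0.6 × 80 × 14.5) = 0.3333 in.
Required leg w = t_e / 0.707 = 0.4715 in → use 1/2 in.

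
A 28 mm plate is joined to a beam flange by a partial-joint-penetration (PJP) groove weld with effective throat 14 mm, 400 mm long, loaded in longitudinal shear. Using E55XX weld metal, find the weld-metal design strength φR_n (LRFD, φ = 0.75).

E55XX → F_EXX = 550 MPa.
Effective throat (given) t_e = 14 mm.
A_we = 14 × 400 = 5600 mm².
F_nw = 0.6 F_EXX = 330 MPa.
φR_n = 0.75 × 330 × 5600 × 10⁻³ = 1386 kN.

φR_n ≈ 1390 kN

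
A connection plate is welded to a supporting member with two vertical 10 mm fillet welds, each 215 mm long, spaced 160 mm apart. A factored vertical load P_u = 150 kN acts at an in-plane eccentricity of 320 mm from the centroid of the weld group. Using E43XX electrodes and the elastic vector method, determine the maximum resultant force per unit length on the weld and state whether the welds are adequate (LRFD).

f_max ≈ 1690 N/mm; NOT adequate

E43XX → F_EXX = 430 MPa.
Total weld length L_w = 430 mm. Treat welds as unit-width lines.
Polar moment about centroid: J = 2[d³/12 + d(b/2)²] = 2[215³/12 + 215×80²] = 4408000 mm³.
Direct shear f_v = P/L_w = 150×10³ / 430 = 348.8 N/mm (vertical).
Torsion M = P·e = 150×10³ × 320 = 48000000 N·mm.
Critical point at (x, y) = (80, 107.5) from centroid. f_tx = M·y/J = 1170 N/mm; f_ty = M·x/J = 871.1 N/mm.
Resultant f_max = √[f_tx² + (f_v + f_ty)²] = √[1170² + (348.8 + 871.1)²] = 1691 N/mm.
Capacity per unit length: φr_n = 0.75 × 0.6 × 430 × (0.707 × 10) = 1368 N/mm.
1691 > 1368 → NOT adequate.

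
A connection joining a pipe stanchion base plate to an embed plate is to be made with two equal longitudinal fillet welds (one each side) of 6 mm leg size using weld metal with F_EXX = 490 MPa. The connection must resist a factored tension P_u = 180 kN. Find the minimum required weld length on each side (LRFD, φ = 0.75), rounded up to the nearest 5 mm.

L = 100 mm on each side

Throat t_e = 0.707 × 6 = 4.242 mm.
φr_n = 0.75 × 0.6 × 490 × 4.242 × 10⁻³ = 0.9354 kN/mm.
L_req = P_u / φr_n = 180 / 0.9354 = 192.4 mm total.
Per side: 192.4 / 2 = 96.22 mm.
Round up → use L = 100 mm on each side.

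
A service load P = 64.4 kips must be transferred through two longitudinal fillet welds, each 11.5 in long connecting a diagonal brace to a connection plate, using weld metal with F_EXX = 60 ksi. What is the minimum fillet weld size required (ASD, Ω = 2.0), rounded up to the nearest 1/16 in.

w = 1/4 in

Total weld length L = 23 in.
Required throat t_e = P × Ω / (0.6 F_EXX × L) = 64.4 × 2.0 / (0.6 × 60 × 23) = 0.1556 in.
Required leg w = t_e / 0.707 = 0.22 in → use 1/4 in.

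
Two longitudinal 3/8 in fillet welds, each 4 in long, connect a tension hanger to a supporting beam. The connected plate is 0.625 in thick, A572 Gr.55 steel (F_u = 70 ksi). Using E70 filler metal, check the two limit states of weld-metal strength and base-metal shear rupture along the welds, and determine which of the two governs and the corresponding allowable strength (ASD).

E70XX → F_EXX = 70 ksi.
t_e = 0.707 × 0.375 = 0.2651 in; L = 8 in.
Weld metal: R_n/Ω = (1/2.0) × 0.6 × 70 × 0.2651 × 8 = 44.54 kip.
Base metal (shear rupture): R_n/Ω = (1/2.0) × 0.6 × 70 × 0.625 × 8 = 105 kip.
Governing: weld metal.

R_n/Ω ≈ 44.5 kip (weld metal governs)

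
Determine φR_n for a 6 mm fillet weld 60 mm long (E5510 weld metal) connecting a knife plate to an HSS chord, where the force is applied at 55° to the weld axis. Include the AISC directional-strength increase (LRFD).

φR_n ≈ 86.3 kN

E55XX → F_EXX = 550 MPa.
t_e = 0.707 × 6 = 4.242 mm; A_we = 4.242 × 60 = 254.5 mm².
Directional factor: 1.0 + 0.5 sin^1.5(55°) = 1.371.
F_nw = 0.6 × 550 × 1.371 = 452.3 MPa.
φR_n = 0.75 × 452.3 × 254.5 × 10⁻³ = 86.35 kN.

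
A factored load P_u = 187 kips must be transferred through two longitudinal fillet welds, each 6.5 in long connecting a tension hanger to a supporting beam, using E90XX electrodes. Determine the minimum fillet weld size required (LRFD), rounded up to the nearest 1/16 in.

w = 9/16 in

E90XX → F_EXX = 90 ksi.
Total weld length L = 13 in.
Required throat t_e = P_u / (φ × 0.6 F_EXX × L) = 187 / (0.75 × 0.6 × 90 × 13) = 0.3552 in.
Required leg w = t_e / 0.707 = 0.5024 in → use 9/16 in.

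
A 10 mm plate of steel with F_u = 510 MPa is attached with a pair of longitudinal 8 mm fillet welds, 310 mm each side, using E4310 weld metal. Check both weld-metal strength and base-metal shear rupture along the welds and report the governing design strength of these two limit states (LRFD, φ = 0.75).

E43XX → F_EXX = 430 MPa.
t_e = 0.707 × 8 = 5.656 mm; L = 620 mm.
Weld metal: φR_n = 0.75 × 0.6 × 430 × 5.656 × 620 × 10⁻³ = 678.6 kN.
Base metal (shear rupture): φR_n = 0.75 × 0.6 × 510 × 10 × 620 × 10⁻³ = 1423 kN.
Governing: weld metal.

φR_n ≈ 679 kN (weld metal governs)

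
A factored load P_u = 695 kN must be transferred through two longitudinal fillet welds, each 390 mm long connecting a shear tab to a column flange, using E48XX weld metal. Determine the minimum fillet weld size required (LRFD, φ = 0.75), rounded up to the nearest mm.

w = 6 mm

E48XX → F_EXX = 480 MPa.
Total weld length L = 780 mm.
Required throat t_e = P_u / (φ × 0.6 F_EXX × L) = 695 / (0.75 × 0.6 × 480 × 780 × 10⁻³) = 4.125 mm.
Required leg w = t_e / 0.707 = 5.835 mm → use 6 mm.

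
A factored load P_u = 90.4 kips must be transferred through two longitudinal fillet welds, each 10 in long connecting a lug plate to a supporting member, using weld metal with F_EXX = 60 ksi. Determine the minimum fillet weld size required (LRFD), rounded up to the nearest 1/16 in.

Total weld length L = 20 in.
Required throat t_e = P_u / (φ × 0.6 F_EXX × L) = 90.4 / (0.75 × 0.6 × 60 × 20) = 0.1674 in.
Required leg w = t_e / 0.707 = 0.2368 in → use 1/4 in.

w = 1/4 in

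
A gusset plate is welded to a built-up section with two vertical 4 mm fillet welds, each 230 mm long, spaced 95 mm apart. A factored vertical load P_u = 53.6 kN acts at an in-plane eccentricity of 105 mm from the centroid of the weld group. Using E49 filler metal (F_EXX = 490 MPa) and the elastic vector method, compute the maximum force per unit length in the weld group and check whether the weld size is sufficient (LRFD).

f_max ≈ 293 N/mm; adequate

Total weld length L_w = 460 mm. Treat welds as unit-width lines.
Polar moment about centroid: J = 2[d³/12 + d(b/2)²] = 2[230³/12 + 230×47.5²] = 3066000 mm³.
Direct shear f_v = P/L_w = 53.6×10³ / 460 = 116.5 N/mm (vertical).
Torsion M = P·e = 53.6×10³ × 105 = 5628000 N·mm.
Critical point at (x, y) = (47.5, 115) from centroid. f_tx = M·y/J = 211.1 N/mm; f_ty = M·x/J = 87.2 N/mm.
Resultant f_max = √[f_tx² + (f_v + f_ty)²] = √[211.1² + (116.5 + 87.2)²] = 293.4 N/mm.
Capacity per unit length: φr_n = 0.75 × 0.6 × 490 × (0.707 × 4) = 623.6 N/mm.
293.4 ≤ 623.6 → adequate.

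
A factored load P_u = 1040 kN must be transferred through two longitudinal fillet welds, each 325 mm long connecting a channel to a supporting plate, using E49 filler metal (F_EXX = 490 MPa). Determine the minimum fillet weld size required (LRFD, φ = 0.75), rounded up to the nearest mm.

w = 11 mm

Total weld length L = 650 mm.
Required throat t_e = P_u / (φ × 0.6 F_EXX × L) = 1040 / (0.75 × 0.6 × 490 × 650 × 10⁻³) = 7.256 mm.
Required leg w = t_e / 0.707 = 10.26 mm → use 11 mm.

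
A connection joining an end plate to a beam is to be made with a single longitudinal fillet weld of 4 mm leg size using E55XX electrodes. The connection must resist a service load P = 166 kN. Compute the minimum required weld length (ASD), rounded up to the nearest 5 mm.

E55XX → F_EXX = 550 MPa.
Throat t_e = 0.707 × 4 = 2.828 mm.
r_n/Ω = (0.6 × 550 × 2.828) / 2.0 = 466.6 N/mm = 0.4666 kN/mm.
L_req = P / (r_n/Ω) = 166 / 0.4666 = 355.7 mm total.
Round up → use L = 360 mm.

L = 360 mm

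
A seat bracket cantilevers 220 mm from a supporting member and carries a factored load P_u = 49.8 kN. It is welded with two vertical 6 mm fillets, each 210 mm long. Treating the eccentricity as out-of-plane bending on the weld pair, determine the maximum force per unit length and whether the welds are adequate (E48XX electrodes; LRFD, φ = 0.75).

f_max ≈ 755 N/mm; adequate

E48XX → F_EXX = 480 MPa.
L_w = 2 × 210 = 420 mm; section modulus (unit throat) S = 2 × L²/6 = 14700 mm².
Direct shear f_v = P/L_w = 49.8×10³/420 = 118.6 N/mm.
Moment M = P × e = 49.8×10³ × 220 = 10956000 N·mm; bending f_b = M/S = 745.3 N/mm.
f_max = √(f_v² + f_b²) = √(118.6² + 745.3²) = 754.7 N/mm.
φr_n = 0.75 × 0.6 × 480 × (0.707 × 6) = 916.3 N/mm → adequate.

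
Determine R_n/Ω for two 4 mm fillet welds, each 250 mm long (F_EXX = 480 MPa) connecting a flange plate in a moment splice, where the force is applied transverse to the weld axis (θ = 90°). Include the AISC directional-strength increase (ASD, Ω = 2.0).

t_e = 0.707 × 4 = 2.828 mm; A_we = 2.828 × 500 = 1414 mm².
Directional factor: 1.0 + 0.5 sin^1.5(90°) = 1.5.
F_nw = 0.6 × 480 × 1.5 = 432 MPa.
R_n/Ω = (432 × 1414) / 2.0 × 10⁻³ = 305.4 kN.

R_n/Ω ≈ 305 kN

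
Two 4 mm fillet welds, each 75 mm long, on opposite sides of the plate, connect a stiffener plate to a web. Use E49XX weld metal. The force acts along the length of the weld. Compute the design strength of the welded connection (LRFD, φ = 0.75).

φR_n ≈ 93.5 kN

E49XX → F_EXX = 490 MPa.
Effective throat t_e = 0.707 × 4 = 2.828 mm.
Total length L = 150 mm; A_we = 2.828 × 150 = 424.2 mm².
F_nw = 0.6 F_EXX = 0.6 × 490 = 294 MPa.
φR_n = 0.75 × 294 × 424.2 × 10⁻³ = 93.54 kN.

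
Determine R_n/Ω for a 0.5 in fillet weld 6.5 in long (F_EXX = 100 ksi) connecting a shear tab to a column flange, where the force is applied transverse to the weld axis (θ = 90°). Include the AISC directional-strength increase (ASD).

t_e = 0.707 × 0.5 = 0.3535 in; A_we = 0.3535 × 6.5 = 2.298 in².
Directional factor: 1.0 + 0.5 sin^1.5(90°) = 1.5.
F_nw = 0.6 × 100 × 1.5 = 90 ksi.
R_n/Ω = (90 × 2.298) / 2.0 = 103.4 kips.

R_n/Ω ≈ 103 kips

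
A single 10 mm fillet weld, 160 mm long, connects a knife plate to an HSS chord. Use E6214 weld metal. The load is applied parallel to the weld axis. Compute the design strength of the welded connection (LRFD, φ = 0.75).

E62XX → F_EXX = 620 MPa.
Effective throat t_e = 0.707 × 10 = 7.07 mm.
Total length L = 160 mm; A_we = 7.07 × 160 = 1131 mm².
F_nw = 0.6 F_EXX = 0.6 × 620 = 372 MPa.
φR_n = 0.75 × 372 × 1131 × 10⁻³ = 315.6 kN.

φR_n ≈ 316 kN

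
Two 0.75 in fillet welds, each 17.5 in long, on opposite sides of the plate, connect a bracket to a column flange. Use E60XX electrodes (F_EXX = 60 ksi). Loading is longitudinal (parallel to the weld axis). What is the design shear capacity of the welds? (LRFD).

Effective throat t_e = 0.707 × 0.75 = 0.5302 in.
Total length L = 35 in; A_we = 0.5302 × 35 = 18.56 in².
F_nw = 0.6 F_EXX = 0.6 × 60 = 36 ksi.
φR_n = 0.75 × 36 × 18.56 = 501.1 kips.

φR_n ≈ 501 kips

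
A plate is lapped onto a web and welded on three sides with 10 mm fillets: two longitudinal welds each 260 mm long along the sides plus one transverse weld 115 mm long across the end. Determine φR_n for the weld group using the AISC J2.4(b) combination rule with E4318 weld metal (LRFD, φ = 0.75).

E43XX → F_EXX = 430 MPa.
t_e = 0.707 × 10 = 7.07 mm.
R_nwl = 0.6 × 430 × 7.07 × 520 × 10⁻³ = 948.5 kN (longitudinal, 2 welds).
R_nwt = 0.6 × 430 × 7.07 × 115 × 10⁻³ = 209.8 kN (transverse, base value).
(i) R_nwl + R_nwt = 1158 kN; (ii) 0.85 R_nwl + 1.5 R_nwt = 1121 kN.
R_n = max = 1158 kN [governs: (i)]; φR_n = 868.7 kN.

φR_n ≈ 869 kN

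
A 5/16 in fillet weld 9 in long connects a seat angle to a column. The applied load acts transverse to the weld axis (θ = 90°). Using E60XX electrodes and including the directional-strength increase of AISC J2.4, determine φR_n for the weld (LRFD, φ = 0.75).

φR_n ≈ 80.5 kips

E60XX → F_EXX = 60 ksi.
t_e = 0.707 × 0.3125 = 0.2209 in; A_we = 0.2209 × 9 = 1.988 in².
Directional factor: 1.0 + 0.5 sin^1.5(90°) = 1.5.
F_nw = 0.6 × 60 × 1.5 = 54 ksi.
φR_n = 0.75 × 54 × 1.988 = 80.53 kips.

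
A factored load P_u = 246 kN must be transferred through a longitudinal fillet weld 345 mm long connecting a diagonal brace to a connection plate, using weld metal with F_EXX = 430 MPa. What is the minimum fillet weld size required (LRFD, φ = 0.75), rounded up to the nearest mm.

Total weld length L = 345 mm.
Required throat t_e = P_u / (φ × 0.6 F_EXX × L) = 246 / (0.75 × 0.6 × 430 × 345 × 10⁻³) = 3.685 mm.
Required leg w = t_e / 0.707 = 5.212 mm → use 6 mm.

w = 6 mm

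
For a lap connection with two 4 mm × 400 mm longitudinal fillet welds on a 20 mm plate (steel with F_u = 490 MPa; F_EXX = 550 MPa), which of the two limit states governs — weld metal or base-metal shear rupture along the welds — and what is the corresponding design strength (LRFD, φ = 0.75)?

t_e = 0.707 × 4 = 2.828 mm; L = 800 mm.
Weld metal: φR_n = 0.75 × 0.6 × 550 × 2.828 × 800 × 10⁻³ = 559.9 kN.
Base metal (shear rupture): φR_n = 0.75 × 0.6 × 490 × 20 × 800 × 10⁻³ = 3528 kN.
Governing: weld metal.

φR_n ≈ 560 kN (weld metal governs)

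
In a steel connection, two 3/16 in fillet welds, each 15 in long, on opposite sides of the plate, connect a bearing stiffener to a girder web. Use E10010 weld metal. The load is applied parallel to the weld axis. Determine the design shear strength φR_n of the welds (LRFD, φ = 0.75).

φR_n ≈ 179 kips

E100XX → F_EXX = 100 ksi.
Effective throat t_e = 0.707 × 0.1875 = 0.1326 in.
Total length L = 30 in; A_we = 0.1326 × 30 = 3.977 in².
F_nw = 0.6 F_EXX = 0.6 × 100 = 60 ksi.
φR_n = 0.75 × 60 × 3.977 = 179 kips.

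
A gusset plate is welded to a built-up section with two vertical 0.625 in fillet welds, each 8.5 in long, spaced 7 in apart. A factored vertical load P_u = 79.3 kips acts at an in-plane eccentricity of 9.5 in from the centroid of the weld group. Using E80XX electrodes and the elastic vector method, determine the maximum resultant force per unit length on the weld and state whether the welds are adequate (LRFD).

E80XX → F_EXX = 80 ksi.
Total weld length L_w = 17 in. Treat welds as unit-width lines.
Polar moment about centroid: J = 2[d³/12 + d(b/2)²] = 2[8.5³/12 + 8.5×3.5²] = 310.6 in³.
Direct shear f_v = P/L_w = 79.3 / 17 = 4.665 kip/in (vertical).
Torsion M = P·e = 79.3 × 9.5 = 753.35 kip·in.
Critical point at (x, y) = (3.5, 4.25) from centroid. f_tx = M·y/J = 10.31 kip/in; f_ty = M·x/J = 8.489 kip/in.
Resultant f_max = √[f_tx² + (f_v + f_ty)²] = √[10.31² + (4.665 + 8.489)²] = 16.71 kip/in.
Capacity per unit length: φr_n = 0.75 × 0.6 × 80 × (0.707 × 0.625) = 15.91 kip/in.
16.71 > 15.91 → NOT adequate.

f_max ≈ 16.7 kip/in; NOT adequate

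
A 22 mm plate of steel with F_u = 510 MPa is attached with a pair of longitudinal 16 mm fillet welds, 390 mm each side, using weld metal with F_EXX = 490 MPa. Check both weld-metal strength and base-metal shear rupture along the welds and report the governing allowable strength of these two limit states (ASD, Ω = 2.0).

t_e = 0.707 × 16 = 11.31 mm; L = 780 mm.
Weld metal: R_n/Ω = (1/2.0) × 0.6 × 490 × 11.31 × 780 × 10⁻³ = 1297 kN.
Base metal (shear rupture): R_n/Ω = (1/2.0) × 0.6 × 510 × 22 × 780 × 10⁻³ = 2625 kN.
Governing: weld metal.

R_n/Ω ≈ 1300 kN (weld metal governs)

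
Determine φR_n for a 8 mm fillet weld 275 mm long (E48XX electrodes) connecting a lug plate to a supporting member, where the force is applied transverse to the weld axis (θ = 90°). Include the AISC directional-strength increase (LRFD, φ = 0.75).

E48XX → F_EXX = 480 MPa.
t_e = 0.707 × 8 = 5.656 mm; A_we = 5.656 × 275 = 1555 mm².
Directional factor: 1.0 + 0.5 sin^1.5(90°) = 1.5.
F_nw = 0.6 × 480 × 1.5 = 432 MPa.
φR_n = 0.75 × 432 × 1555 × 10⁻³ = 503.9 kN.

φR_n ≈ 504 kN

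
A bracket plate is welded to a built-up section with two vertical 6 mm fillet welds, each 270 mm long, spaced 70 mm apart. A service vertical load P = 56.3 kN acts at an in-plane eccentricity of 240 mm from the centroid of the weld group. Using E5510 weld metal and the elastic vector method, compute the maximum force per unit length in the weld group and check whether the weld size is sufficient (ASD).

E55XX → F_EXX = 550 MPa.
Total weld length L_w = 540 mm. Treat welds as unit-width lines.
Polar moment about centroid: J = 2[d³/12 + d(b/2)²] = 2[270³/12 + 270×35²] = 3942000 mm³.
Direct shear f_v = P/L_w = 56.3×10³ / 540 = 104.3 N/mm (vertical).
Torsion M = P·e = 56.3×10³ × 240 = 13512000 N·mm.
Critical point at (x, y) = (35, 135) from centroid. f_tx = M·y/J = 462.7 N/mm; f_ty = M·x/J = 120 N/mm.
Resultant f_max = √[f_tx² + (f_v + f_ty)²] = √[462.7² + (104.3 + 120)²] = 514.2 N/mm.
Capacity per unit length: r_n/Ω = (1/2.0) × 0.6 × 550 × (0.707 × 6) = 699.9 N/mm.
514.2 ≤ 699.9 → adequate.

f_max ≈ 514 N/mm; adequate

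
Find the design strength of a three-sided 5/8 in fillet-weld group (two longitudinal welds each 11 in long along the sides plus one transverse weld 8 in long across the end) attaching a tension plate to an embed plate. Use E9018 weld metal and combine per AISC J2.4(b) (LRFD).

φR_n ≈ 549 kips

E90XX → F_EXX = 90 ksi.
t_e = 0.707 × 0.625 = 0.4419 in.
R_nwl = 0.6 × 90 × 0.4419 × 22 = 524.9 kips (longitudinal, 2 welds).
R_nwt = 0.6 × 90 × 0.4419 × 8 = 190.9 kips (transverse, base value).
(i) R_nwl + R_nwt = 715.8 kips; (ii) 0.85 R_nwl + 1.5 R_nwt = 732.5 kips.
R_n = max = 732.5 kips [governs: (ii)]; φR_n = 549.4 kips.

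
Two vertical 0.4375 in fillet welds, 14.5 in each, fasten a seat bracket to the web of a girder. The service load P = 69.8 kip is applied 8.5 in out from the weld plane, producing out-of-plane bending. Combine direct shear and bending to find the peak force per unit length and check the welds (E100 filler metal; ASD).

E100XX → F_EXX = 100 ksi.
L_w = 2 × 14.5 = 29 in; section modulus (unit throat) S = 2 × L²/6 = 70.08 in².
Direct shear f_v = P/L_w = 69.8/29 = 2.407 kip/in.
Moment M = P × e = 69.8 × 8.5 = 593.3 kip·in; bending f_b = M/S = 8.466 kip/in.
f_max = √(f_v² + f_b²) = √(2.407² + 8.466²) = 8.801 kip/in.
r_n/Ω = (1/2.0) × 0.6 × 100 × (0.707 × 0.4375) = 9.279 kip/in → adequate.

f_max ≈ 8.8 kip/in; adequate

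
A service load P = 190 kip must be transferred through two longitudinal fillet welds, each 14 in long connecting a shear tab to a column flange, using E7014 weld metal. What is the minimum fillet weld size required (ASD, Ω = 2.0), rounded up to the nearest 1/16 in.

E70XX → F_EXX = 70 ksi.
Total weld length L = 28 in.
Required throat t_e = P × Ω / (0.6 F_EXX × L) = 190 × 2.0 / (0.6 × 70 × 28) = 0.3231 in.
Required leg w = t_e / 0.707 = 0.457 in → use 1/2 in.

w = 1/2 in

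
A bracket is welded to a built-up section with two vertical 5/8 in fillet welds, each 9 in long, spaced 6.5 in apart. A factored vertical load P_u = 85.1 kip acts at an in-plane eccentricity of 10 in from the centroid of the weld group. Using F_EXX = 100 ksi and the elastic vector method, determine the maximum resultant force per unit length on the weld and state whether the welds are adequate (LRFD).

f_max ≈ 18.3 kip/in; adequate

Total weld length L_w = 18 in. Treat welds as unit-width lines.
Polar moment about centroid: J = 2[d³/12 + d(b/2)²] = 2[9³/12 + 9×3.25²] = 311.6 in³.
Direct shear f_v = P/L_w = 85.1 / 18 = 4.728 kip/in (vertical).
Torsion M = P·e = 85.1 × 10 = 851 kip·in.
Critical point at (x, y) = (3.25, 4.5) from centroid. f_tx = M·y/J = 12.29 kip/in; f_ty = M·x/J = 8.875 kip/in.
Resultant f_max = √[f_tx² + (f_v + f_ty)²] = √[12.29² + (4.728 + 8.875)²] = 18.33 kip/in.
Capacity per unit length: φr_n = 0.75 × 0.6 × 100 × (0.707 × 0.625) = 19.88 kip/in.
18.33 ≤ 19.88 → adequate.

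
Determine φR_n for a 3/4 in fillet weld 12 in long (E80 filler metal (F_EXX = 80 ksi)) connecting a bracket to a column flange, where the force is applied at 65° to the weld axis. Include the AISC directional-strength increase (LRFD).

φR_n ≈ 328 kip

t_e = 0.707 × 0.75 = 0.5302 in; A_we = 0.5302 × 12 = 6.363 in².
Directional factor: 1.0 + 0.5 sin^1.5(65°) = 1.431.
F_nw = 0.6 × 80 × 1.431 = 68.71 ksi.
φR_n = 0.75 × 68.71 × 6.363 = 327.9 kip.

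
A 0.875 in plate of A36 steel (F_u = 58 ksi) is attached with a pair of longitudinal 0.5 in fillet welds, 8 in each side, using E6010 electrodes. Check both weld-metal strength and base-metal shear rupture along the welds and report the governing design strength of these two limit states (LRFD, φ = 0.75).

E60XX → F_EXX = 60 ksi.
t_e = 0.707 × 0.5 = 0.3535 in; L = 16 in.
Weld metal: φR_n = 0.75 × 0.6 × 60 × 0.3535 × 16 = 152.7 kips.
Base metal (shear rupture): φR_n = 0.75 × 0.6 × 58 × 0.875 × 16 = 365.4 kips.
Governing: weld metal.

φR_n ≈ 153 kips (weld metal governs)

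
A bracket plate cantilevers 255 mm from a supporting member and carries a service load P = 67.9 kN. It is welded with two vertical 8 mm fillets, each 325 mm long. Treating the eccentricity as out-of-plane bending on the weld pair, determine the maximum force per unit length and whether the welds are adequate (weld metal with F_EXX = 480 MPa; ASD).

f_max ≈ 503 N/mm; adequate

L_w = 2 × 325 = 650 mm; section modulus (unit throat) S = 2 × L²/6 = 35210 mm².
Direct shear f_v = P/L_w = 67.9×10³/650 = 104.5 N/mm.
Moment M = P × e = 67.9×10³ × 255 = 17314000 N·mm; bending f_b = M/S = 491.8 N/mm.
f_max = √(f_v² + f_b²) = √(104.5² + 491.8²) = 502.7 N/mm.
r_n/Ω = (1/2.0) × 0.6 × 480 × (0.707 × 8) = 814.5 N/mm → adequate.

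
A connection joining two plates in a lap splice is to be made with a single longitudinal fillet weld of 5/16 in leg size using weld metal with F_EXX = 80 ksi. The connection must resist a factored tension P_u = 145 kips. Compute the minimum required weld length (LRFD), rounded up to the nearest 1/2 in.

L = 18.5 in

Throat t_e = 0.707 × 0.3125 = 0.2209 in.
φr_n = 0.75 × 0.6 × 80 × 0.2209 = 7.954 kips/in.
L_req = P_u / φr_n = 145 / 7.954 = 18.23 in total.
Round up → use L = 18.5 in.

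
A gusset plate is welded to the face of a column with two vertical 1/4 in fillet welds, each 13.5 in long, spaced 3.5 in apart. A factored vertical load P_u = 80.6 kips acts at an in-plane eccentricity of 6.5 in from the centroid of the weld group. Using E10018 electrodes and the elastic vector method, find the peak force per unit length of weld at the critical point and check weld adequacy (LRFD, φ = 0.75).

E100XX → F_EXX = 100 ksi.
Total weld length L_w = 27 in. Treat welds as unit-width lines.
Polar moment about centroid: J = 2[d³/12 + d(b/2)²] = 2[13.5³/12 + 13.5×1.75²] = 492.8 in³.
Direct shear f_v = P/L_w = 80.6 / 27 = 2.985 kip/in (vertical).
Torsion M = P·e = 80.6 × 6.5 = 523.9 kip·in.
Critical point at (x, y) = (1.75, 6.75) from centroid. f_tx = M·y/J = 7.177 kip/in; f_ty = M·x/J = 1.861 kip/in.
Resultant f_max = √[f_tx² + (f_v + f_ty)²] = √[7.177² + (2.985 + 1.861)²] = 8.66 kip/in.
Capacity per unit length: φr_n = 0.75 × 0.6 × 100 × (0.707 × 0.25) = 7.954 kip/in.
8.66 > 7.954 → NOT adequate.

f_max ≈ 8.66 kip/in; NOT adequate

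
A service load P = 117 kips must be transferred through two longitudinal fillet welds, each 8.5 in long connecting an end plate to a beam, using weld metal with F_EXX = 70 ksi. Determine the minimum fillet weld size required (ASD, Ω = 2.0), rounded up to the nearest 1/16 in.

Total weld length L = 17 in.
Required throat t_e = P × Ω / (0.6 F_EXX × L) = 117 × 2.0 / (0.6 × 70 × 17) = 0.3277 in.
Required leg w = t_e / 0.707 = 0.4636 in → use 1/2 in.

w = 1/2 in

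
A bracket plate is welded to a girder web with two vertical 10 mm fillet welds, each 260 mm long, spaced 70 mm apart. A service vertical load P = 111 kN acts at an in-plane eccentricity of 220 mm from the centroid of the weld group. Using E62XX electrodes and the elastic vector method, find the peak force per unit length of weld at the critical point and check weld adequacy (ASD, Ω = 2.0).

f_max ≈ 999 N/mm; adequate

E62XX → F_EXX = 620 MPa.
Total weld length L_w = 520 mm. Treat welds as unit-width lines.
Polar moment about centroid: J = 2[d³/12 + d(b/2)²] = 2[260³/12 + 260×35²] = 3566000 mm³.
Direct shear f_v = P/L_w = 111×10³ / 520 = 213.5 N/mm (vertical).
Torsion M = P·e = 111×10³ × 220 = 24420000 N·mm.
Critical point at (x, y) = (35, 130) from centroid. f_tx = M·y/J = 890.2 N/mm; f_ty = M·x/J = 239.7 N/mm.
Resultant f_max = √[f_tx² + (f_v + f_ty)²] = √[890.2² + (213.5 + 239.7)²] = 998.8 N/mm.
Capacity per unit length: r_n/Ω = (1/2.0) × 0.6 × 620 × (0.707 × 10) = 1315 N/mm.
998.8 ≤ 1315 → adequate.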